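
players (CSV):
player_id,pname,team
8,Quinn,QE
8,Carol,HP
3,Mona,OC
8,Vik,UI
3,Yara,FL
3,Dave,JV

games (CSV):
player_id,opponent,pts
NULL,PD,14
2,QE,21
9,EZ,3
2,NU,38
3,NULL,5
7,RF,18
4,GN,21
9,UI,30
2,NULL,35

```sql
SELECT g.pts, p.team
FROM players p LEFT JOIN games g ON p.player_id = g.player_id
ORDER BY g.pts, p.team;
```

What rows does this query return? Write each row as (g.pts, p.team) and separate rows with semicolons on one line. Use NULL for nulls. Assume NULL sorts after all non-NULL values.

(5, FL); (5, JV); (5, OC); (NULL, HP); (NULL, QE); (NULL, UI)

LEFT JOIN keeps every row from `players`; unmatched rows get NULL for `games`'s columns.
Matching on p.player_id = g.player_id. A NULL in a compared column never satisfies the condition.
Matched pairs: 3; unmatched p rows kept: 3.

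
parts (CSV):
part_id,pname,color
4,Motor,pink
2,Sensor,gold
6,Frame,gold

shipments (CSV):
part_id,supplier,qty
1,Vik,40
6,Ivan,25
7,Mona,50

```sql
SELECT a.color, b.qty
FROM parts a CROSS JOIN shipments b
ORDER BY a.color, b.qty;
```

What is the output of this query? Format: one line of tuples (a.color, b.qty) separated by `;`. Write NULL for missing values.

CROSS JOIN pairs every row of `parts` with every row of `shipments`: 3 × 3 = 9 rows.
After projecting and ordering:
a.color | b.qty
gold | 25
gold | 25
gold | 40
gold | 40
gold | 50
gold | 50
pink | 25
pink | 40
pink | 50

(gold, 25); (gold, 25); (gold, 40); (gold, 40); (gold, 50); (gold, 50); (pink, 25); (pink, 40); (pink, 50)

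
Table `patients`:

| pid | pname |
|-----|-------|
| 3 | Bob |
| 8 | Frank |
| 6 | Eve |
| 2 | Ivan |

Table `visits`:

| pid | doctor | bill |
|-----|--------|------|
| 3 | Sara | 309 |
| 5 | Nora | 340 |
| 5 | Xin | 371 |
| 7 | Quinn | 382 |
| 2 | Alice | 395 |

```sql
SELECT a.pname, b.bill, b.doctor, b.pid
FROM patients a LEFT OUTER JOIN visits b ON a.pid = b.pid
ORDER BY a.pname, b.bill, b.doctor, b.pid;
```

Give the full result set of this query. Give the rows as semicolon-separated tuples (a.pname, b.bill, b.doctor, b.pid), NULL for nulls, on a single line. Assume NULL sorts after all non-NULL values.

(Bob, 309, Sara, 3); (Eve, NULL, NULL, NULL); (Frank, NULL, NULL, NULL); (Ivan, 395, Alice, 2)

LEFT JOIN keeps every row from `patients`; unmatched rows get NULL for `visits`'s columns.
Matching on a.pid = b.pid.
- a (pid=3) pairs with 1 row(s) of b.
- a (pid=8) has no partner → padded with NULL.
- a (pid=6) has no partner → padded with NULL.
- a (pid=2) pairs with 1 row(s) of b.
After projecting and ordering:
a.pname | b.bill | b.doctor | b.pid
Bob | 309 | Sara | 3
Eve | NULL | NULL | NULL
Frank | NULL | NULL | NULL
Ivan | 395 | Alice | 2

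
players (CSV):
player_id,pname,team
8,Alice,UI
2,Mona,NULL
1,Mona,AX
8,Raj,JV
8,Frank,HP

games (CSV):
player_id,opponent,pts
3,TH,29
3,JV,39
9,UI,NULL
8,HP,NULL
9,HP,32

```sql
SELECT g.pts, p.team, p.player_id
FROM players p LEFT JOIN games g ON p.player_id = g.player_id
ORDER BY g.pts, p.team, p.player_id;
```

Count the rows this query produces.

5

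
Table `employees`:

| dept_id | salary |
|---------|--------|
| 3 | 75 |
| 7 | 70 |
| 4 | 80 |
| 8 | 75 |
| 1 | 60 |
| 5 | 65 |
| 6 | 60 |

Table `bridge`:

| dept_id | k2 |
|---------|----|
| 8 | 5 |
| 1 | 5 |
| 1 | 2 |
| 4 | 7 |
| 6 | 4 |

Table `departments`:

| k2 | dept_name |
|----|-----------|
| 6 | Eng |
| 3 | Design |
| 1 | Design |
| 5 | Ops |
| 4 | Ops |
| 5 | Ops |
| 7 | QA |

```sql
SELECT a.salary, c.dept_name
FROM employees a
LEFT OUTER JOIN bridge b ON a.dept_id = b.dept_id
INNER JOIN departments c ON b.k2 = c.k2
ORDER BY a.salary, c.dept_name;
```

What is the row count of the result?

Evaluate left to right. First `employees a LEFT JOIN bridge b` on dept_id: 8 row(s).
Then INNER JOIN `departments c` on k2: keep only rows whose b.k2 appears in c.
Result: 6 row(s).

6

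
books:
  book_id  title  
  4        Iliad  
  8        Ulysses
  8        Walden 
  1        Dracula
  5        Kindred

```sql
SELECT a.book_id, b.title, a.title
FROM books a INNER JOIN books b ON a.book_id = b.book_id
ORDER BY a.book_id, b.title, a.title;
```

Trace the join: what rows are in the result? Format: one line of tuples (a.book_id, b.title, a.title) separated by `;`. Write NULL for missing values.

INNER JOIN keeps only pairs where the ON condition holds.
Matching on a.book_id = b.book_id.
Matched pairs: 7.

(1, Dracula, Dracula); (4, Iliad, Iliad); (5, Kindred, Kindred); (8, Ulysses, Ulysses); (8, Ulysses, Walden); (8, Walden, Ulysses); (8, Walden, Walden)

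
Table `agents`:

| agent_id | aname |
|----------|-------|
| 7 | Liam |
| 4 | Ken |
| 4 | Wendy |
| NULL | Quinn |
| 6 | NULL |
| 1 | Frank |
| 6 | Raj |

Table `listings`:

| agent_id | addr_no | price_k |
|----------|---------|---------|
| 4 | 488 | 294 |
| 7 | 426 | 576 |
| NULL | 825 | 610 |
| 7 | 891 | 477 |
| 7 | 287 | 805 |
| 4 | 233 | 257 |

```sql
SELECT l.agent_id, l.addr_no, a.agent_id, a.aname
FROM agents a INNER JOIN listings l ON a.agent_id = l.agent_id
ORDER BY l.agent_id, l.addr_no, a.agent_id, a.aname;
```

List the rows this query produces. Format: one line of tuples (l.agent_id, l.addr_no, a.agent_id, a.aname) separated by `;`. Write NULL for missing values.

INNER JOIN keeps only pairs where the ON condition holds.
Matching on a.agent_id = l.agent_id. A NULL in a compared column never satisfies the condition.
- a (agent_id=7) pairs with 3 row(s) of l.
- a (agent_id=4) pairs with 2 row(s) of l.
- a (agent_id=4) pairs with 2 row(s) of l.
- a (agent_id=NULL) has no partner → excluded.
- a (agent_id=6) has no partner → excluded.
- a (agent_id=1) has no partner → excluded.
- a (agent_id=6) has no partner → excluded.
After projecting and ordering:
l.agent_id | l.addr_no | a.agent_id | a.aname
4 | 233 | 4 | Ken
4 | 233 | 4 | Wendy
4 | 488 | 4 | Ken
4 | 488 | 4 | Wendy
7 | 287 | 7 | Liam
7 | 426 | 7 | Liam
7 | 891 | 7 | Liam

(4, 233, 4, Ken); (4, 233, 4, Wendy); (4, 488, 4, Ken); (4, 488, 4, Wendy); (7, 287, 7, Liam); (7, 426, 7, Liam); (7, 891, 7, Liam)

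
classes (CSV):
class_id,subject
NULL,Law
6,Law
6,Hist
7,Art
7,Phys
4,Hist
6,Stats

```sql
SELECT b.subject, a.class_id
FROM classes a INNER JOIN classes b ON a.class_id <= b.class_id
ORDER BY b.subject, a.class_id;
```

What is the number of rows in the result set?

25

INNER JOIN keeps only pairs where the ON condition holds.
Matching on a.class_id <= b.class_id. A NULL in a compared column never satisfies the condition.
Matched pairs: 25.
Total: 25 rows.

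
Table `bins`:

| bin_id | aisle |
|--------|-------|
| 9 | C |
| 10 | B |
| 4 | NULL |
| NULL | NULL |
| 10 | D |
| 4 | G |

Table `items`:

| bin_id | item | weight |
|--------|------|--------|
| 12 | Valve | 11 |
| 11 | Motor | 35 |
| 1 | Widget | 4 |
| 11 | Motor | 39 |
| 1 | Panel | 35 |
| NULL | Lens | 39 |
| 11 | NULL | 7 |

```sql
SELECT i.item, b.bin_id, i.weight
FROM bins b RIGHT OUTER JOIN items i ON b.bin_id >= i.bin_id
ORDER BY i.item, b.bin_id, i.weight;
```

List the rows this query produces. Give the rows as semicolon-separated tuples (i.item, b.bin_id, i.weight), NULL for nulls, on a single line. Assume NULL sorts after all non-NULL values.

RIGHT JOIN keeps every row from `items`; unmatched rows get NULL for `bins`'s columns.
Matching on b.bin_id >= i.bin_id. A NULL in a compared column never satisfies the condition.
Matched pairs: 10; unmatched i rows kept: 5.

(Lens, NULL, 39); (Motor, NULL, 35); (Motor, NULL, 39); (Panel, 4, 35); (Panel, 4, 35); (Panel, 9, 35); (Panel, 10, 35); (Panel, 10, 35); (Valve, NULL, 11); (Widget, 4, 4); (Widget, 4, 4); (Widget, 9, 4); (Widget, 10, 4); (Widget, 10, 4); (NULL, NULL, 7)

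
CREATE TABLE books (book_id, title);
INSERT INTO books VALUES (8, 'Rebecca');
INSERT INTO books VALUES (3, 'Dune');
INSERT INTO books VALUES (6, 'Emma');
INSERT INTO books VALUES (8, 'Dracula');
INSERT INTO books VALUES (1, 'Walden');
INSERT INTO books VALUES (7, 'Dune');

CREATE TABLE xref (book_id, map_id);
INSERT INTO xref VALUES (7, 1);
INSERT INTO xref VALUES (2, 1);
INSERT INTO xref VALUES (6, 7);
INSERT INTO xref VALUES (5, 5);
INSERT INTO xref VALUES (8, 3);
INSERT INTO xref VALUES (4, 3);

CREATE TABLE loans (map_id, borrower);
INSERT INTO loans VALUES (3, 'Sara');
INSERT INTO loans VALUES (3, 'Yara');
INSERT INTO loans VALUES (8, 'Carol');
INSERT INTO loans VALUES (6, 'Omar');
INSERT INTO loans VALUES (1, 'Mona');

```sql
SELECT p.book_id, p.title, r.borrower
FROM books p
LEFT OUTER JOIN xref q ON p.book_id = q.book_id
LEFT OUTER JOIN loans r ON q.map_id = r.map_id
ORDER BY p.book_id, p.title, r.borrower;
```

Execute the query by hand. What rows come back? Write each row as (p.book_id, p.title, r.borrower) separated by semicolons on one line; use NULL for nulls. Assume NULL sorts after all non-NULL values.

Step 1 — p LEFT JOIN q on book_id → 6 row(s).
Then LEFT JOIN `loans r` on map_id: each of those 6 rows is kept; rows whose q.map_id has no match in r get NULL for r's columns.

(1, Walden, NULL); (3, Dune, NULL); (6, Emma, NULL); (7, Dune, Mona); (8, Dracula, Sara); (8, Dracula, Yara); (8, Rebecca, Sara); (8, Rebecca, Yara)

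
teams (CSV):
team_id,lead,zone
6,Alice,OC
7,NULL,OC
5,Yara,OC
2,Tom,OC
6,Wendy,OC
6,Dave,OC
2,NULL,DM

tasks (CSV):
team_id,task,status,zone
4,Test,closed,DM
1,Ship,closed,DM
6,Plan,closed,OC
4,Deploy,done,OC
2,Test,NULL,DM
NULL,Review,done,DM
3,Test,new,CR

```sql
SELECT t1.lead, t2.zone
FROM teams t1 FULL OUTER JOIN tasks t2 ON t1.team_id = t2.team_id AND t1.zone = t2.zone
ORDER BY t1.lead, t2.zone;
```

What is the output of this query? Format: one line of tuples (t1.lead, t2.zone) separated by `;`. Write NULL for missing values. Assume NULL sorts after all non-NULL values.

(Alice, OC); (Dave, OC); (Tom, NULL); (Wendy, OC); (Yara, NULL); (NULL, CR); (NULL, DM); (NULL, DM); (NULL, DM); (NULL, DM); (NULL, OC); (NULL, NULL)

FULL OUTER JOIN keeps every row from both sides; unmatched rows get NULL for the other side's columns.
Matching on t1.team_id = t2.team_id AND t1.zone = t2.zone. A NULL in a compared column never satisfies the condition.
- t1[0] team_id=6, zone=OC → 1 match(es) in t2 → 1 row(s).
- t1[1] team_id=7, zone=OC → no match; kept with NULLs on the t2 side.
- t1[2] team_id=5, zone=OC → no match; kept with NULLs on the t2 side.
- t1[3] team_id=2, zone=OC → no match; kept with NULLs on the t2 side.
- t1[4] team_id=6, zone=OC → 1 match(es) in t2 → 1 row(s).
- t1[5] team_id=6, zone=OC → 1 match(es) in t2 → 1 row(s).
- t1[6] team_id=2, zone=DM → 1 match(es) in t2 → 1 row(s).
- 5 row(s) from t2 found no t1 partner → padded with NULL.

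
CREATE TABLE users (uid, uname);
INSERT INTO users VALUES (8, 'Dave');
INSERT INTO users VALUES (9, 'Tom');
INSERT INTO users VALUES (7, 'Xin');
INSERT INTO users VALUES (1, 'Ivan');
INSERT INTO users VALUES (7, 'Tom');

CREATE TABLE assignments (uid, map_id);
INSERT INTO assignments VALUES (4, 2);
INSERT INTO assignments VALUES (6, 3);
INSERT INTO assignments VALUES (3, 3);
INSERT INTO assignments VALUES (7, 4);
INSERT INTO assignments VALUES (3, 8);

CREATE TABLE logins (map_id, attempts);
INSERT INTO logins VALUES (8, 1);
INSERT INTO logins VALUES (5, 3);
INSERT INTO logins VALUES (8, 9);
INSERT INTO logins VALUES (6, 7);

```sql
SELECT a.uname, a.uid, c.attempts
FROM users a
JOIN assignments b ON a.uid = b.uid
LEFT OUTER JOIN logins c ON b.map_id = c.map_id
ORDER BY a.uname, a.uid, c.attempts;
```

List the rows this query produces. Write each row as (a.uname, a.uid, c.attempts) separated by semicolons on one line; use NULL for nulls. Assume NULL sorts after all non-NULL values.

(Tom, 7, NULL); (Xin, 7, NULL)

Step 1 — a INNER JOIN b on uid → 2 row(s).
Then LEFT JOIN `logins c` on map_id: each of those 2 rows is kept; rows whose b.map_id has no match in c get NULL for c's columns.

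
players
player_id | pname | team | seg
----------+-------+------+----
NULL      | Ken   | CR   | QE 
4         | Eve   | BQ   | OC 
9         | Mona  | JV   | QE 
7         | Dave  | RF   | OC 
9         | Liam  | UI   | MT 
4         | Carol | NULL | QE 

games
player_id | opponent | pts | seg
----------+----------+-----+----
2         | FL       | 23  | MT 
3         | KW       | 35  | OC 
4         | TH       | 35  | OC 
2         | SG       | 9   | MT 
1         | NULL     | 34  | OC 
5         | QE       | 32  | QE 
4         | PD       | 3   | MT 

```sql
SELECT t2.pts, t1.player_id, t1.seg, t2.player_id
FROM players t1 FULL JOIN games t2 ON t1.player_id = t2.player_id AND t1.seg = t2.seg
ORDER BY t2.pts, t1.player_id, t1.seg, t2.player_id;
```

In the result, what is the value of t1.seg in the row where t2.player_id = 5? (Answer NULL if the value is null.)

FULL OUTER JOIN keeps every row from both sides; unmatched rows get NULL for the other side's columns.
Matching on t1.player_id = t2.player_id AND t1.seg = t2.seg. A NULL in a compared column never satisfies the condition.
- t1 (player_id=NULL, seg=QE) has no partner → padded with NULL.
- t1 (player_id=4, seg=OC) pairs with 1 row(s) of t2.
- t1 (player_id=9, seg=QE) has no partner → padded with NULL.
- t1 (player_id=7, seg=OC) has no partner → padded with NULL.
- t1 (player_id=9, seg=MT) has no partner → padded with NULL.
- t1 (player_id=4, seg=QE) has no partner → padded with NULL.
- plus 6 unmatched t2 row(s), each kept with NULL t1 columns.

NULL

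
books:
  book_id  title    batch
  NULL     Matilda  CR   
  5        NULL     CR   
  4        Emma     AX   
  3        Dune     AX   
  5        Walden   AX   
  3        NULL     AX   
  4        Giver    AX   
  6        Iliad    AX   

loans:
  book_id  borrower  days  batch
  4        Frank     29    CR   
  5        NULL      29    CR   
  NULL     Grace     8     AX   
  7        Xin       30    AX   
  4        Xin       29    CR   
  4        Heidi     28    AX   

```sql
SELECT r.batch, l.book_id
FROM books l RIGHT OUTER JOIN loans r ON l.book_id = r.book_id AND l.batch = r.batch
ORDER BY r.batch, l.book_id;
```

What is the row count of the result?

7

RIGHT JOIN keeps every row from `loans`; unmatched rows get NULL for `books`'s columns.
Matching on l.book_id = r.book_id AND l.batch = r.batch. A NULL in a compared column never satisfies the condition.
Matched pairs: 3; unmatched r rows kept: 4.
Total: 3 matched + 4 padded = 7 rows.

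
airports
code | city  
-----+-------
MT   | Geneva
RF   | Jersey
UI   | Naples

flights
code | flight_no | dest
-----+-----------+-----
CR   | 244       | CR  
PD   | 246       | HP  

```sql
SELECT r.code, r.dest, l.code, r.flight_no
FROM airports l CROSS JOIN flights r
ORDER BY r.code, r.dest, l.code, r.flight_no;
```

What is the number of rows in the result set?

CROSS JOIN pairs every row of `airports` with every row of `flights`: 3 × 2 = 6 rows.

6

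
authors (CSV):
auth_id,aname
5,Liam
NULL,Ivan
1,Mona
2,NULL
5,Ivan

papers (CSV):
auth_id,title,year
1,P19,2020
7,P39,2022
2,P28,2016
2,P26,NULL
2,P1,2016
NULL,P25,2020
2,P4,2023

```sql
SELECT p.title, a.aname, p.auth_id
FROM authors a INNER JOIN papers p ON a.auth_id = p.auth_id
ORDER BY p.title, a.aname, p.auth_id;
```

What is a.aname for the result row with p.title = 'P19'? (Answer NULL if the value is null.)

Mona

INNER JOIN keeps only pairs where the ON condition holds.
Matching on a.auth_id = p.auth_id. A NULL in a compared column never satisfies the condition.
- a[0] auth_id=5 → no match; dropped.
- a[1] auth_id=NULL → no match; dropped.
- a[2] auth_id=1 → 1 match(es) in p → 1 row(s).
- a[3] auth_id=2 → 4 match(es) in p → 4 row(s).
- a[4] auth_id=5 → no match; dropped.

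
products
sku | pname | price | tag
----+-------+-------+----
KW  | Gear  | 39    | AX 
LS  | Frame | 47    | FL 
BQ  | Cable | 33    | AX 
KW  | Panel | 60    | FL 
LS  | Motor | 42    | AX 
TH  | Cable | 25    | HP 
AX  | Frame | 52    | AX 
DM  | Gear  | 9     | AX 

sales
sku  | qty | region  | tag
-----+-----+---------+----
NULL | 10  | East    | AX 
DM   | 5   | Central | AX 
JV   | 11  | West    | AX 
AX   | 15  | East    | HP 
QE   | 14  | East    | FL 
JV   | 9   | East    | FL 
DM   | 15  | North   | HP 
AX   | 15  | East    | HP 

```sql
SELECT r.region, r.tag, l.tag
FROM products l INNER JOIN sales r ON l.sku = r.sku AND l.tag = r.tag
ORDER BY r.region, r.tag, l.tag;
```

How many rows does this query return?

1

INNER JOIN keeps only pairs where the ON condition holds.
Matching on l.sku = r.sku AND l.tag = r.tag. A NULL in a compared column never satisfies the condition.
- l (sku=KW, tag=AX) has no partner → excluded.
- l (sku=LS, tag=FL) has no partner → excluded.
- l (sku=BQ, tag=AX) has no partner → excluded.
- l (sku=KW, tag=FL) has no partner → excluded.
- l (sku=LS, tag=AX) has no partner → excluded.
- l (sku=TH, tag=HP) has no partner → excluded.
- l (sku=AX, tag=AX) has no partner → excluded.
- l (sku=DM, tag=AX) pairs with 1 row(s) of r.
Total: 1 rows.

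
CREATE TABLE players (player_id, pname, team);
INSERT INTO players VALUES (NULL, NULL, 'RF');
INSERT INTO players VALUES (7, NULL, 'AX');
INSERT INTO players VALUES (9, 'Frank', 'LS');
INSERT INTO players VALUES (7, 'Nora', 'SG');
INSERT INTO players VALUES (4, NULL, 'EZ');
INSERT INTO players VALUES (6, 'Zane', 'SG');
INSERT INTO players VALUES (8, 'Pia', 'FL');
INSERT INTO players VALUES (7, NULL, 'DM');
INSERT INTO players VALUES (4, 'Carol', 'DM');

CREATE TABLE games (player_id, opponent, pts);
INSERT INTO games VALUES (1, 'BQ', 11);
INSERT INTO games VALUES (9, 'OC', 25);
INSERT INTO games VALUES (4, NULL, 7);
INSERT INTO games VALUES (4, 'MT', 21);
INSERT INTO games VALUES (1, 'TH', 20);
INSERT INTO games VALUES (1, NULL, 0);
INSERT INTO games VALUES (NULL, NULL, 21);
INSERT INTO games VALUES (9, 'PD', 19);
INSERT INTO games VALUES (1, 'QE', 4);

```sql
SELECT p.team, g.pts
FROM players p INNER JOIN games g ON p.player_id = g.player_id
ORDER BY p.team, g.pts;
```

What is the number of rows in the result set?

6

INNER JOIN keeps only pairs where the ON condition holds.
Matching on p.player_id = g.player_id. A NULL in a compared column never satisfies the condition.
- player_id=NULL: no matching g row, dropped.
- player_id=7: no matching g row, dropped.
- player_id=9: 2 matching g row(s), so 2 row(s) emitted.
- player_id=7: no matching g row, dropped.
- player_id=4: 2 matching g row(s), so 2 row(s) emitted.
- player_id=6: no matching g row, dropped.
- player_id=8: no matching g row, dropped.
- player_id=7: no matching g row, dropped.
- player_id=4: 2 matching g row(s), so 2 row(s) emitted.
Total: 6 rows.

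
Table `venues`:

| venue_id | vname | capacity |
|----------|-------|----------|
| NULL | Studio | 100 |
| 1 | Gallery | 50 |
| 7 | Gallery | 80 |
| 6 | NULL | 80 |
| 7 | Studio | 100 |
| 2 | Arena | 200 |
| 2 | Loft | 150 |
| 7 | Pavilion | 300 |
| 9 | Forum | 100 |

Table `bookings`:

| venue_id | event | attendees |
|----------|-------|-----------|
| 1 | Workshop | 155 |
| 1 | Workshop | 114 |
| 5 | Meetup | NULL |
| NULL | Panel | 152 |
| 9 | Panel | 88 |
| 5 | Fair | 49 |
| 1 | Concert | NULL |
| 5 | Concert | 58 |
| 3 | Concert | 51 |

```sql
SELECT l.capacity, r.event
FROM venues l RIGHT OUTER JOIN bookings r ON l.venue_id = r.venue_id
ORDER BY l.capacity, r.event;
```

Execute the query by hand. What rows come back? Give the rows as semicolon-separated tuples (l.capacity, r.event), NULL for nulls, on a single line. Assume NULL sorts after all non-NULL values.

(50, Concert); (50, Workshop); (50, Workshop); (100, Panel); (NULL, Concert); (NULL, Concert); (NULL, Fair); (NULL, Meetup); (NULL, Panel)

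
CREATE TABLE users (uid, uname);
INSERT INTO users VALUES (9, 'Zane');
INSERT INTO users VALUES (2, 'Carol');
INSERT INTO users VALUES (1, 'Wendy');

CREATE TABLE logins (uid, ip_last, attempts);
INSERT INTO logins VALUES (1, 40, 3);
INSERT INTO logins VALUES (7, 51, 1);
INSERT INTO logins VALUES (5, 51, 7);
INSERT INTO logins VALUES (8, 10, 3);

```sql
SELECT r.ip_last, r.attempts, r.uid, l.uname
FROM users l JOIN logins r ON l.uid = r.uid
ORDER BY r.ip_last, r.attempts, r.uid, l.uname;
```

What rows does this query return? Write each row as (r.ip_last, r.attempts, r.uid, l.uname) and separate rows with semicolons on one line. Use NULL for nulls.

(40, 3, 1, Wendy)

INNER JOIN keeps only pairs where the ON condition holds.
Matching on l.uid = r.uid.
Matched pairs: 1.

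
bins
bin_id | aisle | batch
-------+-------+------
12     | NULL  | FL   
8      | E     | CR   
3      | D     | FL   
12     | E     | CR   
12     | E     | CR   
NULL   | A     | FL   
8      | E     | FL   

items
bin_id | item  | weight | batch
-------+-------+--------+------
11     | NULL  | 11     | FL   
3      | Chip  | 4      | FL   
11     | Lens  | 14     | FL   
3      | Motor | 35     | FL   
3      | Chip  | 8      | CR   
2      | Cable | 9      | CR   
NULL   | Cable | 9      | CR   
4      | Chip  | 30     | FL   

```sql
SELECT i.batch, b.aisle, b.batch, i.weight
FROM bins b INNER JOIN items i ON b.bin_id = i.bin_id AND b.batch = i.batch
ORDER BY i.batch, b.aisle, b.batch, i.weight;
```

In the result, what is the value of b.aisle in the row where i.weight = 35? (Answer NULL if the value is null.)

INNER JOIN keeps only pairs where the ON condition holds.
Matching on b.bin_id = i.bin_id AND b.batch = i.batch. A NULL in a compared column never satisfies the condition.
- b[0] bin_id=12, batch=FL → no match; dropped.
- b[1] bin_id=8, batch=CR → no match; dropped.
- b[2] bin_id=3, batch=FL → 2 match(es) in i → 2 row(s).
- b[3] bin_id=12, batch=CR → no match; dropped.
- b[4] bin_id=12, batch=CR → no match; dropped.
- b[5] bin_id=NULL, batch=FL → no match; dropped.
- b[6] bin_id=8, batch=FL → no match; dropped.

D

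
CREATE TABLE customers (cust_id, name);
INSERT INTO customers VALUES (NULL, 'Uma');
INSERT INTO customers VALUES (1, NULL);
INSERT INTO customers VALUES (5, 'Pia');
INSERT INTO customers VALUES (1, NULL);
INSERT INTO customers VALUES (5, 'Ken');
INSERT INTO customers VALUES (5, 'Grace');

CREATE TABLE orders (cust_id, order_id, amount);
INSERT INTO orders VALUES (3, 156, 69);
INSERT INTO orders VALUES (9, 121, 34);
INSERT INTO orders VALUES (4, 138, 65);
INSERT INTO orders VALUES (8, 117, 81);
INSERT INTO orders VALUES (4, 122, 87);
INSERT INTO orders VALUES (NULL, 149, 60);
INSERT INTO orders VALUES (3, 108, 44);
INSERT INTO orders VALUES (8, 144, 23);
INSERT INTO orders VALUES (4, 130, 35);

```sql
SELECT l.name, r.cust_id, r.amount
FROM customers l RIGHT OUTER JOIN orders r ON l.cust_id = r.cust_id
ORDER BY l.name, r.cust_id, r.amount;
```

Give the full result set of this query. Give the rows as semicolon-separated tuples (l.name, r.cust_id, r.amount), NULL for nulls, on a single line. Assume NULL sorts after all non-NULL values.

RIGHT JOIN keeps every row from `orders`; unmatched rows get NULL for `customers`'s columns.
Matching on l.cust_id = r.cust_id. A NULL in a compared column never satisfies the condition.
- l (cust_id=NULL) has no partner in r.
- l (cust_id=1) has no partner in r.
- l (cust_id=5) has no partner in r.
- l (cust_id=1) has no partner in r.
- l (cust_id=5) has no partner in r.
- l (cust_id=5) has no partner in r.
- plus 9 unmatched r row(s), each kept with NULL l columns.
After projecting and ordering:
l.name | r.cust_id | r.amount
NULL | 3 | 44
NULL | 3 | 69
NULL | 4 | 35
NULL | 4 | 65
NULL | 4 | 87
NULL | 8 | 23
NULL | 8 | 81
NULL | 9 | 34
NULL | NULL | 60

(NULL, 3, 44); (NULL, 3, 69); (NULL, 4, 35); (NULL, 4, 65); (NULL, 4, 87); (NULL, 8, 23); (NULL, 8, 81); (NULL, 9, 34); (NULL, NULL, 60)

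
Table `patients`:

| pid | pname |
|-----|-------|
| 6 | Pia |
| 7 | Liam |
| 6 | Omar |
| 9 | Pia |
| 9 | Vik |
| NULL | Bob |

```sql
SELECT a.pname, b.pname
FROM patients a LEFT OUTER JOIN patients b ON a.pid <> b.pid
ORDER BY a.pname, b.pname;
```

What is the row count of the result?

17

LEFT JOIN keeps every row from `patients a`; unmatched rows get NULL for `patients b`'s columns.
Matching on a.pid <> b.pid. A NULL in a compared column never satisfies the condition.
- a[0] pid=6 → 3 match(es) in b → 3 row(s).
- a[1] pid=7 → 4 match(es) in b → 4 row(s).
- a[2] pid=6 → 3 match(es) in b → 3 row(s).
- a[3] pid=9 → 3 match(es) in b → 3 row(s).
- a[4] pid=9 → 3 match(es) in b → 3 row(s).
- a[5] pid=NULL → no match; kept with NULLs on the b side.
Total: 16 matched + 1 padded = 17 rows.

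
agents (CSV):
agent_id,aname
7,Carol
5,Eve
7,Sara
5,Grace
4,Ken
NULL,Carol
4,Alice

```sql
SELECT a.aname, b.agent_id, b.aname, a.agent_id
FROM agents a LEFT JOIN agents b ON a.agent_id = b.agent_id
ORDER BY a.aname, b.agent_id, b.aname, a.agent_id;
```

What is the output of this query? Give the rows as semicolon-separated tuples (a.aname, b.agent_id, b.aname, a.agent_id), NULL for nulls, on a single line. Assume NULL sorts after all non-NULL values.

(Alice, 4, Alice, 4); (Alice, 4, Ken, 4); (Carol, 7, Carol, 7); (Carol, 7, Sara, 7); (Carol, NULL, NULL, NULL); (Eve, 5, Eve, 5); (Eve, 5, Grace, 5); (Grace, 5, Eve, 5); (Grace, 5, Grace, 5); (Ken, 4, Alice, 4); (Ken, 4, Ken, 4); (Sara, 7, Carol, 7); (Sara, 7, Sara, 7)

LEFT JOIN keeps every row from `agents a`; unmatched rows get NULL for `agents b`'s columns.
Matching on a.agent_id = b.agent_id. A NULL in a compared column never satisfies the condition.
- a[0] agent_id=7 → 2 match(es) in b → 2 row(s).
- a[1] agent_id=5 → 2 match(es) in b → 2 row(s).
- a[2] agent_id=7 → 2 match(es) in b → 2 row(s).
- a[3] agent_id=5 → 2 match(es) in b → 2 row(s).
- a[4] agent_id=4 → 2 match(es) in b → 2 row(s).
- a[5] agent_id=NULL → no match; kept with NULLs on the b side.
- a[6] agent_id=4 → 2 match(es) in b → 2 row(s).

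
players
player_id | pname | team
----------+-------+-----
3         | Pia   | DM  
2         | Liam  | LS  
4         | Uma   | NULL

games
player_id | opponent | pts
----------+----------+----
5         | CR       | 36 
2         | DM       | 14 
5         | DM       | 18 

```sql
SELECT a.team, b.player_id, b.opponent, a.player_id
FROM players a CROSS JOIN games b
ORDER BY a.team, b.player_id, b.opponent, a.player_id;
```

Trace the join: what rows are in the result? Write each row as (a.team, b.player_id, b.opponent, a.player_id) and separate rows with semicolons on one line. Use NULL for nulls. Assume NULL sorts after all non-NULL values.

(DM, 2, DM, 3); (DM, 5, CR, 3); (DM, 5, DM, 3); (LS, 2, DM, 2); (LS, 5, CR, 2); (LS, 5, DM, 2); (NULL, 2, DM, 4); (NULL, 5, CR, 4); (NULL, 5, DM, 4)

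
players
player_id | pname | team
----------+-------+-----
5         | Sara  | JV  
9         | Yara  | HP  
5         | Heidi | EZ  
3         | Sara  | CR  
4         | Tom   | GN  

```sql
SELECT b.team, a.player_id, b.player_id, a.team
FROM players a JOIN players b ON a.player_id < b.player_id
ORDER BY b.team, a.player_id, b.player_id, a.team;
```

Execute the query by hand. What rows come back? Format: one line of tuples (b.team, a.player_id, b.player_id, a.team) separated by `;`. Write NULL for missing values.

INNER JOIN keeps only pairs where the ON condition holds.
Matching on a.player_id < b.player_id.
- a[0] player_id=5 → 1 match(es) in b → 1 row(s).
- a[1] player_id=9 → no match; dropped.
- a[2] player_id=5 → 1 match(es) in b → 1 row(s).
- a[3] player_id=3 → 4 match(es) in b → 4 row(s).
- a[4] player_id=4 → 3 match(es) in b → 3 row(s).
After projecting and ordering:
b.team | a.player_id | b.player_id | a.team
EZ | 3 | 5 | CR
EZ | 4 | 5 | GN
GN | 3 | 4 | CR
HP | 3 | 9 | CR
HP | 4 | 9 | GN
HP | 5 | 9 | EZ
HP | 5 | 9 | JV
JV | 3 | 5 | CR
JV | 4 | 5 | GN

(EZ, 3, 5, CR); (EZ, 4, 5, GN); (GN, 3, 4, CR); (HP, 3, 9, CR); (HP, 4, 9, GN); (HP, 5, 9, EZ); (HP, 5, 9, JV); (JV, 3, 5, CR); (JV, 4, 5, GN)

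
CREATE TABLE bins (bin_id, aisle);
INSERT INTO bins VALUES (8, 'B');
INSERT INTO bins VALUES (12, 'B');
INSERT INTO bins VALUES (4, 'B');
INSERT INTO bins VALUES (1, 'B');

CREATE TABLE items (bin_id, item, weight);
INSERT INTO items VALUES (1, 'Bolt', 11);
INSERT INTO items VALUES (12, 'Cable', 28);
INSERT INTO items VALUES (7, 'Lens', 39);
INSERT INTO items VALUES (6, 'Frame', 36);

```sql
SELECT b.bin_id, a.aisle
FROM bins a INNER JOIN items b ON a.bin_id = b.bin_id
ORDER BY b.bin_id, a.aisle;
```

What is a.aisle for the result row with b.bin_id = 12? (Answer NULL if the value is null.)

INNER JOIN keeps only pairs where the ON condition holds.
Matching on a.bin_id = b.bin_id.
Matched pairs: 2.

B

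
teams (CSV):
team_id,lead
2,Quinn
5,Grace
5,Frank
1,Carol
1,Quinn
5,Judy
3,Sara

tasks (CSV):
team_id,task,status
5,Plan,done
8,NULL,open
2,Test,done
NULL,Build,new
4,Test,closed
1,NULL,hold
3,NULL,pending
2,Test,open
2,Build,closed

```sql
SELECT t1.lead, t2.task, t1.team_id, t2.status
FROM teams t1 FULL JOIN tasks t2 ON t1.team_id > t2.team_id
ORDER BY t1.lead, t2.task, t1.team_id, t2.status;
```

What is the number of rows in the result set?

FULL OUTER JOIN keeps every row from both sides; unmatched rows get NULL for the other side's columns.
Matching on t1.team_id > t2.team_id. A NULL in a compared column never satisfies the condition.
- team_id=2: 1 matching t2 row(s), so 1 row(s) emitted.
- team_id=5: 6 matching t2 row(s), so 6 row(s) emitted.
- team_id=5: 6 matching t2 row(s), so 6 row(s) emitted.
- team_id=1: no t2 row matches, row kept with t2 columns NULL.
- team_id=1: no t2 row matches, row kept with t2 columns NULL.
- team_id=5: 6 matching t2 row(s), so 6 row(s) emitted.
- team_id=3: 4 matching t2 row(s), so 4 row(s) emitted.
- 3 row(s) from t2 found no t1 partner → padded with NULL.
Total: 23 matched + 5 padded = 28 rows.

28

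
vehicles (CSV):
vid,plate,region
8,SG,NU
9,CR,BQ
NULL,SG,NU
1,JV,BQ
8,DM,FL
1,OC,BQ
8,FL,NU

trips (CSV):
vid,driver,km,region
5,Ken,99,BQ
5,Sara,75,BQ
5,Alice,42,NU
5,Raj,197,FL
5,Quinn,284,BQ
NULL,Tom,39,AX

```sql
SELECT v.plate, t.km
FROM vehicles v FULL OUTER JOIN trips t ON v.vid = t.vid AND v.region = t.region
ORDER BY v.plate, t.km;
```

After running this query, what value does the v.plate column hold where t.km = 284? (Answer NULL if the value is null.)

FULL OUTER JOIN keeps every row from both sides; unmatched rows get NULL for the other side's columns.
Matching on v.vid = t.vid AND v.region = t.region. A NULL in a compared column never satisfies the condition.
- v row (vid=8, region=NU): no match → kept, t columns NULL.
- v row (vid=9, region=BQ): no match → kept, t columns NULL.
- v row (vid=NULL, region=NU): no match → kept, t columns NULL.
- v row (vid=1, region=BQ): no match → kept, t columns NULL.
- v row (vid=8, region=FL): no match → kept, t columns NULL.
- v row (vid=1, region=BQ): no match → kept, t columns NULL.
- v row (vid=8, region=NU): no match → kept, t columns NULL.
- plus 6 unmatched t row(s), each kept with NULL v columns.

NULL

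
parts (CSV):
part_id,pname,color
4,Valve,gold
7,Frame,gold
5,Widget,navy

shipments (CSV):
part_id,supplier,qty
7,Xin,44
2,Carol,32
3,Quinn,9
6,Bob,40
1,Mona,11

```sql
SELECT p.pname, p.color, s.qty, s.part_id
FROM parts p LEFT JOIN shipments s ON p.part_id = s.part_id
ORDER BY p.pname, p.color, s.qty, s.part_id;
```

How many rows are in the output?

3

LEFT JOIN keeps every row from `parts`; unmatched rows get NULL for `shipments`'s columns.
Matching on p.part_id = s.part_id.
- part_id=4: no s row matches, row kept with s columns NULL.
- part_id=7: 1 matching s row(s), so 1 row(s) emitted.
- part_id=5: no s row matches, row kept with s columns NULL.
Total: 1 matched + 2 padded = 3 rows.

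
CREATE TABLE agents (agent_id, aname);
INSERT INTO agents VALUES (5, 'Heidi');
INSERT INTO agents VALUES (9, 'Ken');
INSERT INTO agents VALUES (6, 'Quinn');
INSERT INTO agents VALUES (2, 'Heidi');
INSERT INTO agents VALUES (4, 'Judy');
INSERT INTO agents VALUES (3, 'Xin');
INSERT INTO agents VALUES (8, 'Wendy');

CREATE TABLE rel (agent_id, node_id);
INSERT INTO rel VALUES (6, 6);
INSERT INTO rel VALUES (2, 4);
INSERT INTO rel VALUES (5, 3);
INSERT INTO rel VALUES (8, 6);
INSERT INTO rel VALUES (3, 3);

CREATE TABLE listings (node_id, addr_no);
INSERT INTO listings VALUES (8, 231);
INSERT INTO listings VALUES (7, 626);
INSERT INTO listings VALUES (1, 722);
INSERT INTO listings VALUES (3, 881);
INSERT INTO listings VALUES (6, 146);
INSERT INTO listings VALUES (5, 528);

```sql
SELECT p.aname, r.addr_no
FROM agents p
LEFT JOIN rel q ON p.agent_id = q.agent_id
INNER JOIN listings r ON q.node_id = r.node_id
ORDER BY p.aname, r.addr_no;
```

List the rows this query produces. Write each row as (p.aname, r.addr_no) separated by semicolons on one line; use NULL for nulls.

(Heidi, 881); (Quinn, 146); (Wendy, 146); (Xin, 881)

Step 1 — p LEFT JOIN q on agent_id → 7 row(s).
Then INNER JOIN `listings r` on node_id: keep only rows whose q.node_id appears in r.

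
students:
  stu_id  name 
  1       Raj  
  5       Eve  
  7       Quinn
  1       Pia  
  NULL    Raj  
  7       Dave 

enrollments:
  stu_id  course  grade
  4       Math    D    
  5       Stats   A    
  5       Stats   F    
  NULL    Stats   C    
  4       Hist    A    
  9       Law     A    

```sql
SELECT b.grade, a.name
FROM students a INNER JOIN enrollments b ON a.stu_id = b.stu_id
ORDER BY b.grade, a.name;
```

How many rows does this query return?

2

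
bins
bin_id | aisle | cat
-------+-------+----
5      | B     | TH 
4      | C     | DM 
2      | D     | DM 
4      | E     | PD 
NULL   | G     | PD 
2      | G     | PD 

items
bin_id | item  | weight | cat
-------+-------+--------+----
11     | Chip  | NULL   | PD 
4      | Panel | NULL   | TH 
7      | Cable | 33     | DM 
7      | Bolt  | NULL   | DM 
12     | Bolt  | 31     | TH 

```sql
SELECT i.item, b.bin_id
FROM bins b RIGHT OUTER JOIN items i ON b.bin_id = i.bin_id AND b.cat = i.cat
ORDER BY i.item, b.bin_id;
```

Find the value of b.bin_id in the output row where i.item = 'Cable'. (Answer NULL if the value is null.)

RIGHT JOIN keeps every row from `items`; unmatched rows get NULL for `bins`'s columns.
Matching on b.bin_id = i.bin_id AND b.cat = i.cat. A NULL in a compared column never satisfies the condition.
Matched pairs: 0; unmatched i rows kept: 5.

NULL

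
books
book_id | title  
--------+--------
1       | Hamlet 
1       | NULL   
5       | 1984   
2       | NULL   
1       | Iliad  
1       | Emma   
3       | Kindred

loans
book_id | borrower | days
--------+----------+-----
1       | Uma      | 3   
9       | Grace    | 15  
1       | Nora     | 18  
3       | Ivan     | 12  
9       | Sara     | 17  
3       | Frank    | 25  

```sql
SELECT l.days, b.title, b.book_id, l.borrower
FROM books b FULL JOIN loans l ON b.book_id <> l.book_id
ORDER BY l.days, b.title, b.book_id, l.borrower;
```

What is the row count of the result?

32

FULL OUTER JOIN keeps every row from both sides; unmatched rows get NULL for the other side's columns.
Matching on b.book_id <> l.book_id.
- b[0] book_id=1 → 4 match(es) in l → 4 row(s).
- b[1] book_id=1 → 4 match(es) in l → 4 row(s).
- b[2] book_id=5 → 6 match(es) in l → 6 row(s).
- b[3] book_id=2 → 6 match(es) in l → 6 row(s).
- b[4] book_id=1 → 4 match(es) in l → 4 row(s).
- b[5] book_id=1 → 4 match(es) in l → 4 row(s).
- b[6] book_id=3 → 4 match(es) in l → 4 row(s).
Total: 32 rows.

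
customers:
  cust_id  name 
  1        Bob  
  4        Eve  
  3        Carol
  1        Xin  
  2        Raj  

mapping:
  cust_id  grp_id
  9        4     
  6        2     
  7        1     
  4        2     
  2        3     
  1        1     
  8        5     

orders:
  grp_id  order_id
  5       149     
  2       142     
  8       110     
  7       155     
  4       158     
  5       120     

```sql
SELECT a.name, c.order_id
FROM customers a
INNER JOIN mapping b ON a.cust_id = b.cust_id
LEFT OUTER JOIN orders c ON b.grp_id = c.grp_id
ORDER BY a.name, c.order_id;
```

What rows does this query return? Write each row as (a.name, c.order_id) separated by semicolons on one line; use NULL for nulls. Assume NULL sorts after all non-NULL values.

Joins associate left-to-right: customers INNER JOIN mapping on cust_id gives 4 intermediate row(s).
Then LEFT JOIN `orders c` on grp_id: each of those 4 rows is kept; rows whose b.grp_id has no match in c get NULL for c's columns.

(Bob, NULL); (Eve, 142); (Raj, NULL); (Xin, NULL)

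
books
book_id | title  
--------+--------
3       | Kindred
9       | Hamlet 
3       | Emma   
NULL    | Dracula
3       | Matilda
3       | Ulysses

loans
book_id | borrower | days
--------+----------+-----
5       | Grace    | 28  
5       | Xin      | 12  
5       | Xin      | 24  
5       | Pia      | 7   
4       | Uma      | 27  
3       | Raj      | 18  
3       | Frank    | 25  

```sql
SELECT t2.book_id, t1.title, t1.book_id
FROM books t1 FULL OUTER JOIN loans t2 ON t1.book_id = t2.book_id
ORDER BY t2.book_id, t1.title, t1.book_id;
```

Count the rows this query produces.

15

FULL OUTER JOIN keeps every row from both sides; unmatched rows get NULL for the other side's columns.
Matching on t1.book_id = t2.book_id. A NULL in a compared column never satisfies the condition.
- t1 row (book_id=3): matches 2 t2 row(s) → 2 output row(s).
- t1 row (book_id=9): no match → kept, t2 columns NULL.
- t1 row (book_id=3): matches 2 t2 row(s) → 2 output row(s).
- t1 row (book_id=NULL): no match → kept, t2 columns NULL.
- t1 row (book_id=3): matches 2 t2 row(s) → 2 output row(s).
- t1 row (book_id=3): matches 2 t2 row(s) → 2 output row(s).
- 5 row(s) from t2 found no t1 partner → padded with NULL.
Total: 8 matched + 7 padded = 15 rows.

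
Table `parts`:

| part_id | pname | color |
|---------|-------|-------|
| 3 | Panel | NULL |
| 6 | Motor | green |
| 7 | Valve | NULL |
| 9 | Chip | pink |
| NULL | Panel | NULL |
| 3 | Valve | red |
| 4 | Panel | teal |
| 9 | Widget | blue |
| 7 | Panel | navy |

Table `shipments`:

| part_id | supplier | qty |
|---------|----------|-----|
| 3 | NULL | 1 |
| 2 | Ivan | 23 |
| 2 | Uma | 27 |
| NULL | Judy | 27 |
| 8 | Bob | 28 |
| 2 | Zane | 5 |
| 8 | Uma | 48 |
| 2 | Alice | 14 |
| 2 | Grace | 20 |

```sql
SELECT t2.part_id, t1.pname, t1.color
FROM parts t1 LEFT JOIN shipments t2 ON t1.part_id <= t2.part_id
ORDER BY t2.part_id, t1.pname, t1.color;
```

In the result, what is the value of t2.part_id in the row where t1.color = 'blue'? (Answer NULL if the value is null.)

NULL

LEFT JOIN keeps every row from `parts`; unmatched rows get NULL for `shipments`'s columns.
Matching on t1.part_id <= t2.part_id. A NULL in a compared column never satisfies the condition.
- t1 row (part_id=3): matches 3 t2 row(s) → 3 output row(s).
- t1 row (part_id=6): matches 2 t2 row(s) → 2 output row(s).
- t1 row (part_id=7): matches 2 t2 row(s) → 2 output row(s).
- t1 row (part_id=9): no match → kept, t2 columns NULL.
- t1 row (part_id=NULL): no match → kept, t2 columns NULL.
- t1 row (part_id=3): matches 3 t2 row(s) → 3 output row(s).
- t1 row (part_id=4): matches 2 t2 row(s) → 2 output row(s).
- t1 row (part_id=9): no match → kept, t2 columns NULL.
- t1 row (part_id=7): matches 2 t2 row(s) → 2 output row(s).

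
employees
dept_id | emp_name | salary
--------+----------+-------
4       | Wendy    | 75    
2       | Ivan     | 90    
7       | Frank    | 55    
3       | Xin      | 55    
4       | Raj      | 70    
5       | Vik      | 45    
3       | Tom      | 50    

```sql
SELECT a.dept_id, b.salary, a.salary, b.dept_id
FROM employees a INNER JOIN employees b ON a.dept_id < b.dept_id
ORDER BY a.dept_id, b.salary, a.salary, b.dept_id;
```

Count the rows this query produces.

19

INNER JOIN keeps only pairs where the ON condition holds.
Matching on a.dept_id < b.dept_id.
- a (dept_id=4) pairs with 2 row(s) of b.
- a (dept_id=2) pairs with 6 row(s) of b.
- a (dept_id=7) has no partner → excluded.
- a (dept_id=3) pairs with 4 row(s) of b.
- a (dept_id=4) pairs with 2 row(s) of b.
- a (dept_id=5) pairs with 1 row(s) of b.
- a (dept_id=3) pairs with 4 row(s) of b.
Total: 19 rows.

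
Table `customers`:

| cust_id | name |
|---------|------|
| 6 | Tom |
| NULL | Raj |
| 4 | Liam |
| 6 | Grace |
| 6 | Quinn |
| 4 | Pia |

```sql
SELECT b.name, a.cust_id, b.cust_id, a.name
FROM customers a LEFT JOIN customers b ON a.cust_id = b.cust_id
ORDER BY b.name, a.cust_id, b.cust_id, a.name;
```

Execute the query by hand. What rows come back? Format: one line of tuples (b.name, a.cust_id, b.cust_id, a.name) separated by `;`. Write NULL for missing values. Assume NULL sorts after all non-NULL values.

(Grace, 6, 6, Grace); (Grace, 6, 6, Quinn); (Grace, 6, 6, Tom); (Liam, 4, 4, Liam); (Liam, 4, 4, Pia); (Pia, 4, 4, Liam); (Pia, 4, 4, Pia); (Quinn, 6, 6, Grace); (Quinn, 6, 6, Quinn); (Quinn, 6, 6, Tom); (Tom, 6, 6, Grace); (Tom, 6, 6, Quinn); (Tom, 6, 6, Tom); (NULL, NULL, NULL, Raj)

LEFT JOIN keeps every row from `customers a`; unmatched rows get NULL for `customers b`'s columns.
Matching on a.cust_id = b.cust_id. A NULL in a compared column never satisfies the condition.
- a row (cust_id=6): matches 3 b row(s) → 3 output row(s).
- a row (cust_id=NULL): no match → kept, b columns NULL.
- a row (cust_id=4): matches 2 b row(s) → 2 output row(s).
- a row (cust_id=6): matches 3 b row(s) → 3 output row(s).
- a row (cust_id=6): matches 3 b row(s) → 3 output row(s).
- a row (cust_id=4): matches 2 b row(s) → 2 output row(s).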